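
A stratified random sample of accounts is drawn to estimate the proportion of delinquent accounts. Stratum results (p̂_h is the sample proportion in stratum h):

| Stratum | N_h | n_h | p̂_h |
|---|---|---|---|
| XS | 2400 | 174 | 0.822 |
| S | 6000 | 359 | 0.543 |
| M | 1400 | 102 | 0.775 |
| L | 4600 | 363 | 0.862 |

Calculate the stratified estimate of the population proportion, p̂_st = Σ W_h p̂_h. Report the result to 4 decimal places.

p̂_st ≈ 0.7140

N = 14400; stratum weights W_h = N_h/N.
p̂_st = Σ W_h p̂_h = (2400·0.822 + 6000·0.543 + 1400·0.775 + 4600·0.862)/14400 = 0.71396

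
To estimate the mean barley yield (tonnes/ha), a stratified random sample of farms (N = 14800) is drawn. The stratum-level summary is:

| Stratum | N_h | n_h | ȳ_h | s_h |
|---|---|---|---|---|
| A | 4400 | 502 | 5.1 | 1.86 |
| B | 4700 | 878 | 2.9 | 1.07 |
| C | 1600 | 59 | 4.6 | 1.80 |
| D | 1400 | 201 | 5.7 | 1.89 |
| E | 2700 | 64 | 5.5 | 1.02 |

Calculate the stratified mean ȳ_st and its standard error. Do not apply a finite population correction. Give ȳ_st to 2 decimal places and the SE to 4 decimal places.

ȳ_st = Σ W_h ȳ_h = (4400·5.1 + 4700·2.9 + 1600·4.6 + 1400·5.7 + 2700·5.5)/14800 = 4.47703
V̂(ȳ_st) = Σ W_h² s_h²/n_h, with W_h = N_h/N and N = 14800:
  stratum A: (4400/14800)²·1.86²/502 = 0.000609122
  stratum B: (4700/14800)²·1.07²/878 = 0.000131506
  stratum C: (1600/14800)²·1.80²/59 = 0.000641815
  stratum D: (1400/14800)²·1.89²/201 = 0.000159023
  stratum E: (2700/14800)²·1.02²/64 = 0.000541034
V̂(ȳ_st) = 0.0020825
SE(ȳ_st) = √0.0020825 = 0.0456344

ȳ_st ≈ 4.48, SE ≈ 0.0456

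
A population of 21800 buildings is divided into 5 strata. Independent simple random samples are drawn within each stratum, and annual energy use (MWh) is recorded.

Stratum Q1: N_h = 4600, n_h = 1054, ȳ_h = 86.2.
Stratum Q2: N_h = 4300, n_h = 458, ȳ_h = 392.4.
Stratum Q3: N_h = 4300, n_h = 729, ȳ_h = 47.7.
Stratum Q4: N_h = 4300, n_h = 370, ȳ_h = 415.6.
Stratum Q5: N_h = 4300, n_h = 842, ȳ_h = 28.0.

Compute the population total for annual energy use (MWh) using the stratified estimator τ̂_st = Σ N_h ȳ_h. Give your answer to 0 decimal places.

τ̂_st ≈ 4196430

τ̂_st = Σ N_h ȳ_h = 4600·86.2 + 4300·392.4 + 4300·47.7 + 4300·415.6 + 4300·28.0 = 4196430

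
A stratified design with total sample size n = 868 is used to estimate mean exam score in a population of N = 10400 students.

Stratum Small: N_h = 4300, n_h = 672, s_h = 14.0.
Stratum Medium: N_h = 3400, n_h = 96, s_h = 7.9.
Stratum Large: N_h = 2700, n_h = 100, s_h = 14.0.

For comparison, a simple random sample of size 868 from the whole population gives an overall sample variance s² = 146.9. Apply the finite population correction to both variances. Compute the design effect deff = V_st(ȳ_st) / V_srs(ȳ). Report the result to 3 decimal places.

deff ≈ 1.527

V̂(ȳ_st) = Σ W_h² (1 − n_h/N_h) s_h²/n_h, with W_h = N_h/N and N = 10400:
  stratum Small: (4300/10400)²·(1 − 672/4300)·14.0²/672 = 0.0420684
  stratum Medium: (3400/10400)²·(1 − 96/3400)·7.9²/96 = 0.0675204
  stratum Large: (2700/10400)²·(1 − 100/2700)·14.0²/100 = 0.127212
V_st = 0.2368
V_srs = (1 − 868/10400)·146.9/868 = 0.155115
deff = V_st / V_srs = 0.2368/0.155115 = 1.5266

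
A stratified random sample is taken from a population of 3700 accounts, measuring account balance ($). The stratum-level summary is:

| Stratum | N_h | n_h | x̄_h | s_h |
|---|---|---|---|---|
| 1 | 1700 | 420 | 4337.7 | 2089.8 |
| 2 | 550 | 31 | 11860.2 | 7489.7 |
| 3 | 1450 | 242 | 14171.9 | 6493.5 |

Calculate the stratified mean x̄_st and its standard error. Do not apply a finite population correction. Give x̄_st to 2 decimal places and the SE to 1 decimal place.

x̄_st = Σ W_h x̄_h = (1700·4337.7 + 550·11860.2 + 1450·14171.9)/3700 = 9309.85270
V̂(x̄_st) = Σ W_h² s_h²/n_h, with W_h = N_h/N and N = 3700:
  stratum 1: (1700/3700)²·2089.8²/420 = 2195.1
  stratum 2: (550/3700)²·7489.7²/31 = 39984.3
  stratum 3: (1450/3700)²·6493.5²/242 = 26759.3
V̂(x̄_st) = 68938.7
SE(x̄_st) = √68938.7 = 262.562

x̄_st ≈ 9309.85, SE ≈ 262.6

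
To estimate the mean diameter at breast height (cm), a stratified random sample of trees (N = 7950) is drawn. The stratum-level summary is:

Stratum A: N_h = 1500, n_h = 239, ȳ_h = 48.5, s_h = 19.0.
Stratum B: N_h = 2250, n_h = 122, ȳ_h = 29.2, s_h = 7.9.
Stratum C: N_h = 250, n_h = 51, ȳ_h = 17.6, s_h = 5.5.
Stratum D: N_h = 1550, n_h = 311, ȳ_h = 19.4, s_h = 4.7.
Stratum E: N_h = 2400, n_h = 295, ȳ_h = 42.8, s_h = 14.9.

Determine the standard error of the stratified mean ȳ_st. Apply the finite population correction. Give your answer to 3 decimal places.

V̂(ȳ_st) = Σ W_h² (1 − n_h/N_h) s_h²/n_h, with W_h = N_h/N and N = 7950:
  stratum A: (1500/7950)²·(1 − 239/1500)·19.0²/239 = 0.0452045
  stratum B: (2250/7950)²·(1 − 122/2250)·7.9²/122 = 0.0387538
  stratum C: (250/7950)²·(1 − 51/250)·5.5²/51 = 0.000466889
  stratum D: (1550/7950)²·(1 − 311/1550)·4.7²/311 = 0.00215826
  stratum E: (2400/7950)²·(1 − 295/2400)·14.9²/295 = 0.0601561
V̂(ȳ_st) = 0.14674
SE(ȳ_st) = √0.14674 = 0.383066

SE(ȳ_st) ≈ 0.383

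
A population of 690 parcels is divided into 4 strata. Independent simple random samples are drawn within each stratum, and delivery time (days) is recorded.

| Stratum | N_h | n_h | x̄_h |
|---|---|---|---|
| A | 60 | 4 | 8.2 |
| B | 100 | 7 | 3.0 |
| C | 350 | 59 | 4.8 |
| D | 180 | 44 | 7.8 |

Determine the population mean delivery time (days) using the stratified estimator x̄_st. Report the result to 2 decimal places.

N = Σ N_h = 690. Stratum weights W_h = N_h/N.
x̄_st = (60·8.2 + 100·3.0 + 350·4.8 + 180·7.8) / 690 = 5.6174

x̄_st ≈ 5.62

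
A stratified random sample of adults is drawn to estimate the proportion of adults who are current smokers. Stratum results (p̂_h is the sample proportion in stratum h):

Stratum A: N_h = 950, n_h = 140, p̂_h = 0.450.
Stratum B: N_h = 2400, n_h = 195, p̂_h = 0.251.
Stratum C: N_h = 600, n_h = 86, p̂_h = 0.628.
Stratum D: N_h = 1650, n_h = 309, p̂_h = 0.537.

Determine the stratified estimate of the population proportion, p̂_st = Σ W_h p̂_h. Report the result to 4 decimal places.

N = 5600; stratum weights W_h = N_h/N.
p̂_st = Σ W_h p̂_h = (950·0.450 + 2400·0.251 + 600·0.628 + 1650·0.537)/5600 = 0.40942

p̂_st ≈ 0.4094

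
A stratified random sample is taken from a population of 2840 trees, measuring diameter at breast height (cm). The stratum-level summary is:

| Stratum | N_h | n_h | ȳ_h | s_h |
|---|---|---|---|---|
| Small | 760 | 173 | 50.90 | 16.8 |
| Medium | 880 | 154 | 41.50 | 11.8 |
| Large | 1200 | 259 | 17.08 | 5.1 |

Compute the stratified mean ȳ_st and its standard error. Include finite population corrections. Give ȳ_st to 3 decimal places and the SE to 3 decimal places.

ȳ_st ≈ 33.697, SE ≈ 0.419

ȳ_st = Σ W_h ȳ_h = (760·50.90 + 880·41.50 + 1200·17.08)/2840 = 33.69718
V̂(ȳ_st) = Σ W_h² (1 − n_h/N_h) s_h²/n_h, with W_h = N_h/N and N = 2840:
  stratum Small: (760/2840)²·(1 − 173/760)·16.8²/173 = 0.0902376
  stratum Medium: (880/2840)²·(1 − 154/880)·11.8²/154 = 0.0716186
  stratum Large: (1200/2840)²·(1 − 259/1200)·5.1²/259 = 0.0140597
V̂(ȳ_st) = 0.175916
SE(ȳ_st) = √0.175916 = 0.419423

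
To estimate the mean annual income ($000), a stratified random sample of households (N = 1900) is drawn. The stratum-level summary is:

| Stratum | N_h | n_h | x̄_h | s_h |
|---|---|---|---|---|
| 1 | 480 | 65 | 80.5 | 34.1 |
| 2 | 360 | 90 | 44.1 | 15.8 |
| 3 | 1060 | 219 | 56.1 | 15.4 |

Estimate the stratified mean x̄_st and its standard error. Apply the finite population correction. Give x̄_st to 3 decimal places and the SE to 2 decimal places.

x̄_st = Σ W_h x̄_h = (480·80.5 + 360·44.1 + 1060·56.1)/1900 = 59.99053
V̂(x̄_st) = Σ W_h² (1 − n_h/N_h) s_h²/n_h, with W_h = N_h/N and N = 1900:
  stratum 1: (480/1900)²·(1 − 65/480)·34.1²/65 = 0.987137
  stratum 2: (360/1900)²·(1 − 90/360)·15.8²/90 = 0.0746845
  stratum 3: (1060/1900)²·(1 − 219/1060)·15.4²/219 = 0.267419
V̂(x̄_st) = 1.32924
SE(x̄_st) = √1.32924 = 1.15293

x̄_st ≈ 59.991, SE ≈ 1.15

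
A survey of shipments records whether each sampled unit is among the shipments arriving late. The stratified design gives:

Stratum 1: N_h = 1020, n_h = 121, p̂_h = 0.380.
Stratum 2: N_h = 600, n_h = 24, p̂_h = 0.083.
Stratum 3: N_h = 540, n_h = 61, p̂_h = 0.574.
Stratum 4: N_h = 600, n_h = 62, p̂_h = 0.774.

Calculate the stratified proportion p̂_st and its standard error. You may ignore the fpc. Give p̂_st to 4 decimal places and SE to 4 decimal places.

N = 2760; stratum weights W_h = N_h/N.
p̂_st = Σ W_h p̂_h = (1020·0.380 + 600·0.083 + 540·0.574 + 600·0.774)/2760 = 0.43904
V̂(p̂_st) = Σ W_h² p̂_h(1−p̂_h)/(n_h−1):
  stratum 1: (1020/2760)²·0.380·0.620/120 = 0.000268149
  stratum 2: (600/2760)²·0.083·0.917/23 = 0.000156388
  stratum 3: (540/2760)²·0.574·0.426/60 = 0.000156005
  stratum 4: (600/2760)²·0.774·0.226/61 = 0.00013552
V̂(p̂_st) = 0.000716063; SE = √V̂ = 0.0267593

p̂_st ≈ 0.4390, SE ≈ 0.0268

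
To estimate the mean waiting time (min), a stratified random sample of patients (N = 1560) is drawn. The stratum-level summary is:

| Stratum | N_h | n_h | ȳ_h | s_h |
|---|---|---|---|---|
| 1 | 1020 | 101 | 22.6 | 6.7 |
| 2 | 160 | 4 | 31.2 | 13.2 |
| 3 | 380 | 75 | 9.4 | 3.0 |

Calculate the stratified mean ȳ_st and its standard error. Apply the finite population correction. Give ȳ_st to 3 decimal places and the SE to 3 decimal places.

ȳ_st ≈ 20.267, SE ≈ 0.790

ȳ_st = Σ W_h ȳ_h = (1020·22.6 + 160·31.2 + 380·9.4)/1560 = 20.26667
V̂(ȳ_st) = Σ W_h² (1 − n_h/N_h) s_h²/n_h, with W_h = N_h/N and N = 1560:
  stratum 1: (1020/1560)²·(1 − 101/1020)·6.7²/101 = 0.171196
  stratum 2: (160/1560)²·(1 − 4/160)·13.2²/4 = 0.446769
  stratum 3: (380/1560)²·(1 − 75/380)·3.0²/75 = 0.00571499
V̂(ȳ_st) = 0.623681
SE(ȳ_st) = √0.623681 = 0.789735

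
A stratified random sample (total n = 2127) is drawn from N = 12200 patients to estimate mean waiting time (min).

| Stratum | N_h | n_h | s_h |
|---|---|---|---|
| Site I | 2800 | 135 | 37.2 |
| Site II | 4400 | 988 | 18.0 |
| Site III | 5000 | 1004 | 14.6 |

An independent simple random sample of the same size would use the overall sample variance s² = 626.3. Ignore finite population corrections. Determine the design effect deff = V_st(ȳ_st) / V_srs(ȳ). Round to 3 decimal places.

deff ≈ 2.100

V̂(ȳ_st) = Σ W_h² s_h²/n_h, with W_h = N_h/N and N = 12200:
  stratum Site I: (2800/12200)²·37.2²/135 = 0.539944
  stratum Site II: (4400/12200)²·18.0²/988 = 0.0426554
  stratum Site III: (5000/12200)²·14.6²/1004 = 0.0356609
V_st = 0.61826
V_srs = s²/n = 626.3/2127 = 0.294452
deff = V_st / V_srs = 0.61826/0.294452 = 2.0997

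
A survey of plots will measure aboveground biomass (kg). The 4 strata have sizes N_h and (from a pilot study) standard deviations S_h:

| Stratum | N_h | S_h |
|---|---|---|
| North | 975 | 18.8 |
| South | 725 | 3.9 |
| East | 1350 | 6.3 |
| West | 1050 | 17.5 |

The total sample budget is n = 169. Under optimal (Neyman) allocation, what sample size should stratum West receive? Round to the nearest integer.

Neyman allocation: n_h = n · N_h S_h / Σ N_i S_i, with n = 169.
  stratum North: N_h·S_h = 975·18.8 = 18330.00
  stratum South: N_h·S_h = 725·3.9 = 2827.50
  stratum East: N_h·S_h = 1350·6.3 = 8505.00
  stratum West: N_h·S_h = 1050·17.5 = 18375.00
Σ N_h S_h = 48037.50
n for stratum West = 169·18375.00/48037.50 = 64.645 → 65

65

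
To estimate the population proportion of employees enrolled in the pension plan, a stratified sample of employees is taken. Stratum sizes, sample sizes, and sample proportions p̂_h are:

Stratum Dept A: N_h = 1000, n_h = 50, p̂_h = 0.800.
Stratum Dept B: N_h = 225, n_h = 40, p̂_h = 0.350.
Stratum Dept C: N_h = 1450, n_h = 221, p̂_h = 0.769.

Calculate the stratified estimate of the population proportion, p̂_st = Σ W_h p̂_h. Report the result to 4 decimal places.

N = 2675; stratum weights W_h = N_h/N.
p̂_st = Σ W_h p̂_h = (1000·0.800 + 225·0.350 + 1450·0.769)/2675 = 0.74535

p̂_st ≈ 0.7453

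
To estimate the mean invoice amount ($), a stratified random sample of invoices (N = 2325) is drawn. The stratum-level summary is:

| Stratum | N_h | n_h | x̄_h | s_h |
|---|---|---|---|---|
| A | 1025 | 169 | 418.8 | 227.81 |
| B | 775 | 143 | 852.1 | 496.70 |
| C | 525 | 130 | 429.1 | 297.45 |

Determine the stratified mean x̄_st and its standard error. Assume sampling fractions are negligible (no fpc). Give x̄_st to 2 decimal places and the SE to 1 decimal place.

x̄_st = Σ W_h x̄_h = (1025·418.8 + 775·852.1 + 525·429.1)/2325 = 565.55914
V̂(x̄_st) = Σ W_h² s_h²/n_h, with W_h = N_h/N and N = 2325:
  stratum A: (1025/2325)²·227.81²/169 = 59.6844
  stratum B: (775/2325)²·496.70²/143 = 191.695
  stratum C: (525/2325)²·297.45²/130 = 34.7022
V̂(x̄_st) = 286.081
SE(x̄_st) = √286.081 = 16.9139

x̄_st ≈ 565.56, SE ≈ 16.9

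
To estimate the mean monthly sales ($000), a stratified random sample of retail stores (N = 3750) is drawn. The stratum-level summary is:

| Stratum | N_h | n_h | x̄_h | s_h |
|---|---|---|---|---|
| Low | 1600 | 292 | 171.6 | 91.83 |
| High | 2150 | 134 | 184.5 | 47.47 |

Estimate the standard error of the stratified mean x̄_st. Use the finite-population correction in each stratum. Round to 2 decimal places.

V̂(x̄_st) = Σ W_h² (1 − n_h/N_h) s_h²/n_h, with W_h = N_h/N and N = 3750:
  stratum Low: (1600/3750)²·(1 − 292/1600)·91.83²/292 = 4.29785
  stratum High: (2150/3750)²·(1 − 134/2150)·47.47²/134 = 5.18323
V̂(x̄_st) = 9.48108
SE(x̄_st) = √9.48108 = 3.07914

SE(x̄_st) ≈ 3.08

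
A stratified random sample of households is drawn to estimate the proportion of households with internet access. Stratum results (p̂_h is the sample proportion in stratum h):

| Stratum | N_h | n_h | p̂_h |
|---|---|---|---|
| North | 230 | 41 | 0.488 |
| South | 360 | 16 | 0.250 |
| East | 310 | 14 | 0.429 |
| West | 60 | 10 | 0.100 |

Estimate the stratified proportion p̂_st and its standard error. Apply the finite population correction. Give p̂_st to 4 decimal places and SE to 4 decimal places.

N = 960; stratum weights W_h = N_h/N.
p̂_st = Σ W_h p̂_h = (230·0.488 + 360·0.250 + 310·0.429 + 60·0.100)/960 = 0.35545
V̂(p̂_st) = Σ W_h² (1 − n_h/N_h) p̂_h(1−p̂_h)/(n_h−1):
  stratum North: (230/960)²·(1 − 41/230)·0.488·0.512/40 = 0.00029463
  stratum South: (360/960)²·(1 − 16/360)·0.250·0.750/15 = 0.00167969
  stratum East: (310/960)²·(1 − 14/310)·0.429·0.571/13 = 0.00187612
  stratum West: (60/960)²·(1 − 10/60)·0.100·0.900/9 = 3.25521e-05
V̂(p̂_st) = 0.00388299; SE = √V̂ = 0.0623137

p̂_st ≈ 0.3554, SE ≈ 0.0623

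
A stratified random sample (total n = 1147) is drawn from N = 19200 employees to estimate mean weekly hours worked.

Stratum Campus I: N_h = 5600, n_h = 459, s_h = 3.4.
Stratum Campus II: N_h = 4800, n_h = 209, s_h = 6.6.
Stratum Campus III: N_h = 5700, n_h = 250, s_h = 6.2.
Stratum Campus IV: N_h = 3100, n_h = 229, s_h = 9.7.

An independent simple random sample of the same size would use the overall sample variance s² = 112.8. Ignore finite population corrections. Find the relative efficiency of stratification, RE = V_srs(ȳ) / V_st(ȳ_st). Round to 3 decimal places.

V̂(ȳ_st) = Σ W_h² s_h²/n_h, with W_h = N_h/N and N = 19200:
  stratum Campus I: (5600/19200)²·3.4²/459 = 0.00214249
  stratum Campus II: (4800/19200)²·6.6²/209 = 0.0130263
  stratum Campus III: (5700/19200)²·6.2²/250 = 0.0135516
  stratum Campus IV: (3100/19200)²·9.7²/229 = 0.010711
V_st = 0.0394314
V_srs = s²/n = 112.8/1147 = 0.0983435
Relative efficiency = V_srs / V_st = 0.0983435/0.0394314 = 2.4940

RE ≈ 2.494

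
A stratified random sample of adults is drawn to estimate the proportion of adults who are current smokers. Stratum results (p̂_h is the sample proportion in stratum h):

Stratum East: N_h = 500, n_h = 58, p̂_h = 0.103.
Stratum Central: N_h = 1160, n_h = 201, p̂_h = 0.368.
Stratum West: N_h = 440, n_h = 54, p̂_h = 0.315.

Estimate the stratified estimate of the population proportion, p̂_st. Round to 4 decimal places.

N = 2100; stratum weights W_h = N_h/N.
p̂_st = Σ W_h p̂_h = (500·0.103 + 1160·0.368 + 440·0.315)/2100 = 0.29380

p̂_st ≈ 0.2938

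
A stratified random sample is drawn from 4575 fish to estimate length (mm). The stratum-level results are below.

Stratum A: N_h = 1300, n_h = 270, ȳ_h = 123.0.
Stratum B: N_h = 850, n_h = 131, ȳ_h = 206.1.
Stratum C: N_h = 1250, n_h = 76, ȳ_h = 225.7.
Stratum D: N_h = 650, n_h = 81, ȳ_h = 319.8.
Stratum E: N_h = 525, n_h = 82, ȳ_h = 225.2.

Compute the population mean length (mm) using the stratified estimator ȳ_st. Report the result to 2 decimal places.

ȳ_st ≈ 206.19

N = Σ N_h = 4575. Stratum weights W_h = N_h/N.
ȳ_st = (1300·123.0 + 850·206.1 + 1250·225.7 + 650·319.8 + 525·225.2) / 4575 = 206.1880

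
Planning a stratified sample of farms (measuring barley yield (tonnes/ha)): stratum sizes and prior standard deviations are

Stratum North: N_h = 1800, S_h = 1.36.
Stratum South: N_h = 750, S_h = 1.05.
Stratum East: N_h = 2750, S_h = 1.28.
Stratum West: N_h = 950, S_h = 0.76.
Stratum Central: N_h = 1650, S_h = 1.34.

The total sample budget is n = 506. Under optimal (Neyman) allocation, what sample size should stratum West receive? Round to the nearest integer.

38

Neyman allocation: n_h = n · N_h S_h / Σ N_i S_i, with n = 506.
  stratum North: N_h·S_h = 1800·1.36 = 2448.00
  stratum South: N_h·S_h = 750·1.05 = 787.50
  stratum East: N_h·S_h = 2750·1.28 = 3520.00
  stratum West: N_h·S_h = 950·0.76 = 722.00
  stratum Central: N_h·S_h = 1650·1.34 = 2211.00
Σ N_h S_h = 9688.50
n for stratum West = 506·722.00/9688.50 = 37.708 → 38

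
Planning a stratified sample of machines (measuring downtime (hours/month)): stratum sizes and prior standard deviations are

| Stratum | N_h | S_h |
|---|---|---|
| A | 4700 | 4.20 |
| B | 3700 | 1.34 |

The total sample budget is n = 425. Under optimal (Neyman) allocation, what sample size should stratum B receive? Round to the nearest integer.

Neyman allocation: n_h = n · N_h S_h / Σ N_i S_i, with n = 425.
  stratum A: N_h·S_h = 4700·4.20 = 19740.00
  stratum B: N_h·S_h = 3700·1.34 = 4958.00
Σ N_h S_h = 24698.00
n for stratum B = 425·4958.00/24698.00 = 85.317 → 85

85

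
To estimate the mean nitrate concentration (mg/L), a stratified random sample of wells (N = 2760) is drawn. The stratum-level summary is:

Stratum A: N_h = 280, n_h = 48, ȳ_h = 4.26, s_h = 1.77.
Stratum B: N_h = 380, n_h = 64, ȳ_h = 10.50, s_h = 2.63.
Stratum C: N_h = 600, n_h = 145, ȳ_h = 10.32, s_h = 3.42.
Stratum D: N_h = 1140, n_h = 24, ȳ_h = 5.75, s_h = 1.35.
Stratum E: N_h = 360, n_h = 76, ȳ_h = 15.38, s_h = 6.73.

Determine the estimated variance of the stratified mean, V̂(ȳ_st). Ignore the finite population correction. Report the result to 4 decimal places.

V̂(ȳ_st) ≈ 0.0296

V̂(ȳ_st) = Σ W_h² s_h²/n_h, with W_h = N_h/N and N = 2760:
  stratum A: (280/2760)²·1.77²/48 = 0.000671743
  stratum B: (380/2760)²·2.63²/64 = 0.00204871
  stratum C: (600/2760)²·3.42²/145 = 0.00381214
  stratum D: (1140/2760)²·1.35²/24 = 0.0129553
  stratum E: (360/2760)²·6.73²/76 = 0.0101392
V̂(ȳ_st) = 0.0296271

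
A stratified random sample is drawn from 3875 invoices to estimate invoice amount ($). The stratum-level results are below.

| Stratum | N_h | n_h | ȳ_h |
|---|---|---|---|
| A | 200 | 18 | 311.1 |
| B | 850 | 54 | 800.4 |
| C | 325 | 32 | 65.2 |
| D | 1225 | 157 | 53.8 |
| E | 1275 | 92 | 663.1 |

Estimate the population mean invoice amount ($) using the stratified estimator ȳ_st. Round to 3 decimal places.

ȳ_st ≈ 432.286

N = Σ N_h = 3875. Stratum weights W_h = N_h/N.
ȳ_st = (200·311.1 + 850·800.4 + 325·65.2 + 1225·53.8 + 1275·663.1) / 3875 = 432.28581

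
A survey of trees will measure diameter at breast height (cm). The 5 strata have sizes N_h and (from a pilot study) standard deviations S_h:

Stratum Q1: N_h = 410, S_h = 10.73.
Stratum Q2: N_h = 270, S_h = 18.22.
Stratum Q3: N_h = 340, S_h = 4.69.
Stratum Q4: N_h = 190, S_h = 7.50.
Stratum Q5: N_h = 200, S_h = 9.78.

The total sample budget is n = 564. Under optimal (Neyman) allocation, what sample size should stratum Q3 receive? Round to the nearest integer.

63

Neyman allocation: n_h = n · N_h S_h / Σ N_i S_i, with n = 564.
  stratum Q1: N_h·S_h = 410·10.73 = 4399.30
  stratum Q2: N_h·S_h = 270·18.22 = 4919.40
  stratum Q3: N_h·S_h = 340·4.69 = 1594.60
  stratum Q4: N_h·S_h = 190·7.50 = 1425.00
  stratum Q5: N_h·S_h = 200·9.78 = 1956.00
Σ N_h S_h = 14294.30
n for stratum Q3 = 564·1594.60/14294.30 = 62.917 → 63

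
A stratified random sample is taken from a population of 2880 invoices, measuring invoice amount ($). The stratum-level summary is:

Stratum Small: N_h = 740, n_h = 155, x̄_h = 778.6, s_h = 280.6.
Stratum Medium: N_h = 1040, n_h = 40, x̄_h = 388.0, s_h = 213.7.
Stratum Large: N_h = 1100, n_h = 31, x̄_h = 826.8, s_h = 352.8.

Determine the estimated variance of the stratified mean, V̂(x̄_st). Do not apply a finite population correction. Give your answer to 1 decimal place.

V̂(x̄_st) = Σ W_h² s_h²/n_h, with W_h = N_h/N and N = 2880:
  stratum Small: (740/2880)²·280.6²/155 = 33.5368
  stratum Medium: (1040/2880)²·213.7²/40 = 148.878
  stratum Large: (1100/2880)²·352.8²/31 = 585.728
V̂(x̄_st) = 768.143

V̂(x̄_st) ≈ 768.1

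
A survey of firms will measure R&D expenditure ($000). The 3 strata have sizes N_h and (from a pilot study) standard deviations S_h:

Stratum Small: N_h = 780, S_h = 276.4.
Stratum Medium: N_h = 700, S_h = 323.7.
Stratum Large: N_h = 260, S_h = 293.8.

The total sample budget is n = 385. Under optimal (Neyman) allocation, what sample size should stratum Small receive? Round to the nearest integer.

Neyman allocation: n_h = n · N_h S_h / Σ N_i S_i, with n = 385.
  stratum Small: N_h·S_h = 780·276.4 = 215592.00
  stratum Medium: N_h·S_h = 700·323.7 = 226590.00
  stratum Large: N_h·S_h = 260·293.8 = 76388.00
Σ N_h S_h = 518570.00
n for stratum Small = 385·215592.00/518570.00 = 160.061 → 160

160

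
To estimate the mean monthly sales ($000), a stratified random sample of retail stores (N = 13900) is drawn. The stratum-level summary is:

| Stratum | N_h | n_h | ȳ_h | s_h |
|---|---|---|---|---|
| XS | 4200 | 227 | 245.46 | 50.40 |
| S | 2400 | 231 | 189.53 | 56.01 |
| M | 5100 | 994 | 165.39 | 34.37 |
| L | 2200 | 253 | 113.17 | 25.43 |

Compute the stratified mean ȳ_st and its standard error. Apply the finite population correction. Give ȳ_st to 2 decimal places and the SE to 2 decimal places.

ȳ_st ≈ 185.49, SE ≈ 1.23

ȳ_st = Σ W_h ȳ_h = (4200·245.46 + 2400·189.53 + 5100·165.39 + 2200·113.17)/13900 = 185.48683
V̂(ȳ_st) = Σ W_h² (1 − n_h/N_h) s_h²/n_h, with W_h = N_h/N and N = 13900:
  stratum XS: (4200/13900)²·(1 − 227/4200)·50.40²/227 = 0.966437
  stratum S: (2400/13900)²·(1 − 231/2400)·56.01²/231 = 0.365898
  stratum M: (5100/13900)²·(1 − 994/5100)·34.37²/994 = 0.128805
  stratum L: (2200/13900)²·(1 − 253/2200)·25.43²/253 = 0.0566671
V̂(ȳ_st) = 1.51781
SE(ȳ_st) = √1.51781 = 1.23199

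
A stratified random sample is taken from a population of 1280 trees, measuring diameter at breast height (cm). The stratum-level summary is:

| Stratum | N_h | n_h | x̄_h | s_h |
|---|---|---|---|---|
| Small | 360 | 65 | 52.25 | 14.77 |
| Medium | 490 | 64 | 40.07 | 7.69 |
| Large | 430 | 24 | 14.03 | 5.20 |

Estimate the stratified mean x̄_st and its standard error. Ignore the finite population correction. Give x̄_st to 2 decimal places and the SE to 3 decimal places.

x̄_st = Σ W_h x̄_h = (360·52.25 + 490·40.07 + 430·14.03)/1280 = 34.74781
V̂(x̄_st) = Σ W_h² s_h²/n_h, with W_h = N_h/N and N = 1280:
  stratum Small: (360/1280)²·14.77²/65 = 0.265481
  stratum Medium: (490/1280)²·7.69²/64 = 0.135408
  stratum Large: (430/1280)²·5.20²/24 = 0.127149
V̂(x̄_st) = 0.528038
SE(x̄_st) = √0.528038 = 0.726662

x̄_st ≈ 34.75, SE ≈ 0.727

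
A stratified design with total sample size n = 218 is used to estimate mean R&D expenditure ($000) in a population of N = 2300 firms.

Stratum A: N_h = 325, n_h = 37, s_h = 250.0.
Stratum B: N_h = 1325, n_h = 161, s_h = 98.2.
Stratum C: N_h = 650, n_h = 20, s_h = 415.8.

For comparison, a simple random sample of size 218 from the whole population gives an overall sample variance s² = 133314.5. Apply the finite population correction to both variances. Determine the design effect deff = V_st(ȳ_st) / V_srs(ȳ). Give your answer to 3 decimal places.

deff ≈ 1.294

V̂(ȳ_st) = Σ W_h² (1 − n_h/N_h) s_h²/n_h, with W_h = N_h/N and N = 2300:
  stratum A: (325/2300)²·(1 − 37/325)·250.0²/37 = 29.8881
  stratum B: (1325/2300)²·(1 − 161/1325)·98.2²/161 = 17.4627
  stratum C: (650/2300)²·(1 − 20/650)·415.8²/20 = 669.171
V_st = 716.522
V_srs = (1 − 218/2300)·133314.5/218 = 553.572
deff = V_st / V_srs = 716.522/553.572 = 1.2944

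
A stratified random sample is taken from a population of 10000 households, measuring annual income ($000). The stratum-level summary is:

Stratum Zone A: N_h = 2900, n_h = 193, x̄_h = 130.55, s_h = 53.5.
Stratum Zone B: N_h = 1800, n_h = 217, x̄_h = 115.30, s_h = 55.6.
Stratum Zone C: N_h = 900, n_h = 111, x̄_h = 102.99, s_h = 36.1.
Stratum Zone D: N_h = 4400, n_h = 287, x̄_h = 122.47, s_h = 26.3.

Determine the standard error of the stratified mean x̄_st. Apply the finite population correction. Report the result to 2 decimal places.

SE(x̄_st) ≈ 1.45

V̂(x̄_st) = Σ W_h² (1 − n_h/N_h) s_h²/n_h, with W_h = N_h/N and N = 10000:
  stratum Zone A: (2900/10000)²·(1 − 193/2900)·53.5²/193 = 1.16422
  stratum Zone B: (1800/10000)²·(1 − 217/1800)·55.6²/217 = 0.405923
  stratum Zone C: (900/10000)²·(1 − 111/900)·36.1²/111 = 0.0833702
  stratum Zone D: (4400/10000)²·(1 − 287/4400)·26.3²/287 = 0.436155
V̂(x̄_st) = 2.08967
SE(x̄_st) = √2.08967 = 1.44557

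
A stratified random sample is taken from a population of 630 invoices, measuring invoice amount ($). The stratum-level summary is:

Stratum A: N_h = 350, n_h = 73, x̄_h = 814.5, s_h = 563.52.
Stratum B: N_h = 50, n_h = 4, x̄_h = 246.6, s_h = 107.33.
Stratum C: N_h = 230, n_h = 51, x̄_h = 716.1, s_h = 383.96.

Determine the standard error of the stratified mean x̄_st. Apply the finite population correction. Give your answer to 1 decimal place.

V̂(x̄_st) = Σ W_h² (1 − n_h/N_h) s_h²/n_h, with W_h = N_h/N and N = 630:
  stratum A: (350/630)²·(1 − 73/350)·563.52²/73 = 1062.58
  stratum B: (50/630)²·(1 − 4/50)·107.33²/4 = 16.6889
  stratum C: (230/630)²·(1 − 51/230)·383.96²/51 = 299.848
V̂(x̄_st) = 1379.12
SE(x̄_st) = √1379.12 = 37.1365

SE(x̄_st) ≈ 37.1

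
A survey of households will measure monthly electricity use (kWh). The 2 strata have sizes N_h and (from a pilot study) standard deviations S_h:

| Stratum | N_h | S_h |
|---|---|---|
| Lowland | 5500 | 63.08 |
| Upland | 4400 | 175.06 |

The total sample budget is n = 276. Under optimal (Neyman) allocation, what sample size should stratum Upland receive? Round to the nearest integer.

190

Neyman allocation: n_h = n · N_h S_h / Σ N_i S_i, with n = 276.
  stratum Lowland: N_h·S_h = 5500·63.08 = 346940.00
  stratum Upland: N_h·S_h = 4400·175.06 = 770264.00
Σ N_h S_h = 1117204.00
n for stratum Upland = 276·770264.00/1117204.00 = 190.290 → 190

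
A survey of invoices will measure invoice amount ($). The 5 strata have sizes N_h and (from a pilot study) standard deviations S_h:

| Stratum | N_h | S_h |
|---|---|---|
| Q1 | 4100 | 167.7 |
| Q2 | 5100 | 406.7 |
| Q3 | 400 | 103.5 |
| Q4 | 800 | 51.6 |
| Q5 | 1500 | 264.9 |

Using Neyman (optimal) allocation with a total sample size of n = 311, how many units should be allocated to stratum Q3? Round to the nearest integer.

4

Neyman allocation: n_h = n · N_h S_h / Σ N_i S_i, with n = 311.
  stratum Q1: N_h·S_h = 4100·167.7 = 687570.00
  stratum Q2: N_h·S_h = 5100·406.7 = 2074170.00
  stratum Q3: N_h·S_h = 400·103.5 = 41400.00
  stratum Q4: N_h·S_h = 800·51.6 = 41280.00
  stratum Q5: N_h·S_h = 1500·264.9 = 397350.00
Σ N_h S_h = 3241770.00
n for stratum Q3 = 311·41400.00/3241770.00 = 3.972 → 4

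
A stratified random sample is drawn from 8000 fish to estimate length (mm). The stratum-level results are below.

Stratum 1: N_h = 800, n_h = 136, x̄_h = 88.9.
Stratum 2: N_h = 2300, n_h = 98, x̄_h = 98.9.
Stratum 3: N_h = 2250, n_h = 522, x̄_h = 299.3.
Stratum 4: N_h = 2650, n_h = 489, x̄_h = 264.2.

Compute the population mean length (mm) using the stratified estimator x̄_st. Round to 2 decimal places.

N = Σ N_h = 8000. Stratum weights W_h = N_h/N.
x̄_st = (800·88.9 + 2300·98.9 + 2250·299.3 + 2650·264.2) / 8000 = 209.0181

x̄_st ≈ 209.02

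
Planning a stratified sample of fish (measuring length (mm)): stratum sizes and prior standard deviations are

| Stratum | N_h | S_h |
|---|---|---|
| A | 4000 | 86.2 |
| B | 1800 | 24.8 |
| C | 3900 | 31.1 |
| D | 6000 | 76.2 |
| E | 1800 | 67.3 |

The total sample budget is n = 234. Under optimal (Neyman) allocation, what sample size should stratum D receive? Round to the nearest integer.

Neyman allocation: n_h = n · N_h S_h / Σ N_i S_i, with n = 234.
  stratum A: N_h·S_h = 4000·86.2 = 344800.00
  stratum B: N_h·S_h = 1800·24.8 = 44640.00
  stratum C: N_h·S_h = 3900·31.1 = 121290.00
  stratum D: N_h·S_h = 6000·76.2 = 457200.00
  stratum E: N_h·S_h = 1800·67.3 = 121140.00
Σ N_h S_h = 1089070.00
n for stratum D = 234·457200.00/1089070.00 = 98.235 → 98

98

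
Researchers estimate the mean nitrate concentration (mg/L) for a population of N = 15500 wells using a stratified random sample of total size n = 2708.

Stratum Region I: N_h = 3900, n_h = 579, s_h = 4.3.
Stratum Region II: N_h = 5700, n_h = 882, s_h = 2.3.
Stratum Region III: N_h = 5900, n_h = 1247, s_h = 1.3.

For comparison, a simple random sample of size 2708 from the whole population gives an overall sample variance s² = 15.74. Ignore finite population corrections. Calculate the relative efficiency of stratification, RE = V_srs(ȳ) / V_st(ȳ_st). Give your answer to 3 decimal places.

RE ≈ 1.919

V̂(ȳ_st) = Σ W_h² s_h²/n_h, with W_h = N_h/N and N = 15500:
  stratum Region I: (3900/15500)²·4.3²/579 = 0.00202173
  stratum Region II: (5700/15500)²·2.3²/882 = 0.000811098
  stratum Region III: (5900/15500)²·1.3²/1247 = 0.000196364
V_st = 0.0030292
V_srs = s²/n = 15.74/2708 = 0.00581241
Relative efficiency = V_srs / V_st = 0.00581241/0.0030292 = 1.9188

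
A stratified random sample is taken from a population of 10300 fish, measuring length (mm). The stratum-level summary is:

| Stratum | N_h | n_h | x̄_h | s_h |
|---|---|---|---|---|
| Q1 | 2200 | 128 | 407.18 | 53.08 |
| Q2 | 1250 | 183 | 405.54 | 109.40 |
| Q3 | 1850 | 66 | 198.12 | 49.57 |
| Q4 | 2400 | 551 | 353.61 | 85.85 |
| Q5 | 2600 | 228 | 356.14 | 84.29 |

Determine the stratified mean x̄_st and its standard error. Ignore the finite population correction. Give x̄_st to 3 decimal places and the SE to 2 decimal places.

x̄_st = Σ W_h x̄_h = (2200·407.18 + 1250·405.54 + 1850·198.12 + 2400·353.61 + 2600·356.14)/10300 = 344.06515
V̂(x̄_st) = Σ W_h² s_h²/n_h, with W_h = N_h/N and N = 10300:
  stratum Q1: (2200/10300)²·53.08²/128 = 1.00421
  stratum Q2: (1250/10300)²·109.40²/183 = 0.963228
  stratum Q3: (1850/10300)²·49.57²/66 = 1.20106
  stratum Q4: (2400/10300)²·85.85²/551 = 0.726235
  stratum Q5: (2600/10300)²·84.29²/228 = 1.98559
V̂(x̄_st) = 5.88031
SE(x̄_st) = √5.88031 = 2.42494

x̄_st ≈ 344.065, SE ≈ 2.42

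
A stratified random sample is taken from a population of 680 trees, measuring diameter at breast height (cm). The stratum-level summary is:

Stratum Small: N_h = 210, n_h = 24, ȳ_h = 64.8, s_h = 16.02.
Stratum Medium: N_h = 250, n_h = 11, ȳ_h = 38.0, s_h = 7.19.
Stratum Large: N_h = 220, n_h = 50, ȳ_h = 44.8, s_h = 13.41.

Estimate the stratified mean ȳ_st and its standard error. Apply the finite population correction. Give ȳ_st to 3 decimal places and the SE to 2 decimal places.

ȳ_st ≈ 48.476, SE ≈ 1.34

ȳ_st = Σ W_h ȳ_h = (210·64.8 + 250·38.0 + 220·44.8)/680 = 48.47647
V̂(ȳ_st) = Σ W_h² (1 − n_h/N_h) s_h²/n_h, with W_h = N_h/N and N = 680:
  stratum Small: (210/680)²·(1 − 24/210)·16.02²/24 = 0.903292
  stratum Medium: (250/680)²·(1 − 11/250)·7.19²/11 = 0.607275
  stratum Large: (220/680)²·(1 − 50/220)·13.41²/50 = 0.290898
V̂(ȳ_st) = 1.80147
SE(ȳ_st) = √1.80147 = 1.34219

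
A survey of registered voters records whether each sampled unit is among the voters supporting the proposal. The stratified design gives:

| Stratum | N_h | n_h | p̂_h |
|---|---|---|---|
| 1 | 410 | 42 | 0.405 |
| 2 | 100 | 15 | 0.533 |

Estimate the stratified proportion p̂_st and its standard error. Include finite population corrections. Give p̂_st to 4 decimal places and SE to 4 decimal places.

p̂_st ≈ 0.4301, SE ≈ 0.0632

N = 510; stratum weights W_h = N_h/N.
p̂_st = Σ W_h p̂_h = (410·0.405 + 100·0.533)/510 = 0.43010
V̂(p̂_st) = Σ W_h² (1 − n_h/N_h) p̂_h(1−p̂_h)/(n_h−1):
  stratum 1: (410/510)²·(1 − 42/410)·0.405·0.595/41 = 0.00340941
  stratum 2: (100/510)²·(1 − 15/100)·0.533·0.467/14 = 0.000581025
V̂(p̂_st) = 0.00399044; SE = √V̂ = 0.0631699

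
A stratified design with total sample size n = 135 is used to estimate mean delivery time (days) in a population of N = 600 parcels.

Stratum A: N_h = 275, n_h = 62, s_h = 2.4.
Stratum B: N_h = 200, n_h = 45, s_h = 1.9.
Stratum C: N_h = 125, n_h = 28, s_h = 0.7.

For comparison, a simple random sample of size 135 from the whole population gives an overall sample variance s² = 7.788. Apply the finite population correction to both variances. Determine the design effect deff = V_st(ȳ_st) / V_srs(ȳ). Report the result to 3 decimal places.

deff ≈ 0.506

V̂(ȳ_st) = Σ W_h² (1 − n_h/N_h) s_h²/n_h, with W_h = N_h/N and N = 600:
  stratum A: (275/600)²·(1 − 62/275)·2.4²/62 = 0.0151161
  stratum B: (200/600)²·(1 − 45/200)·1.9²/45 = 0.00690802
  stratum C: (125/600)²·(1 − 28/125)·0.7²/28 = 0.00058941
V_st = 0.0226136
V_srs = (1 − 135/600)·7.788/135 = 0.0447089
deff = V_st / V_srs = 0.0226136/0.0447089 = 0.5058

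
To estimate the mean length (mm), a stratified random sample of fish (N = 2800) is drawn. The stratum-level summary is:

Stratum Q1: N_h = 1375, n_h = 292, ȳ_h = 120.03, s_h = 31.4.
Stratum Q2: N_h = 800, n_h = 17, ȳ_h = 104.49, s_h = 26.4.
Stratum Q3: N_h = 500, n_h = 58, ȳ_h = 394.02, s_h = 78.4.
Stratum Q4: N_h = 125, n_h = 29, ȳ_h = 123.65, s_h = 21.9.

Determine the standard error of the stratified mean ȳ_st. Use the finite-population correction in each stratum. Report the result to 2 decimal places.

V̂(ȳ_st) = Σ W_h² (1 − n_h/N_h) s_h²/n_h, with W_h = N_h/N and N = 2800:
  stratum Q1: (1375/2800)²·(1 − 292/1375)·31.4²/292 = 0.641345
  stratum Q2: (800/2800)²·(1 − 17/800)·26.4²/17 = 3.27563
  stratum Q3: (500/2800)²·(1 − 58/500)·78.4²/58 = 2.98731
  stratum Q4: (125/2800)²·(1 − 29/125)·21.9²/29 = 0.0253137
V̂(ȳ_st) = 6.9296
SE(ȳ_st) = √6.9296 = 2.63241

SE(ȳ_st) ≈ 2.63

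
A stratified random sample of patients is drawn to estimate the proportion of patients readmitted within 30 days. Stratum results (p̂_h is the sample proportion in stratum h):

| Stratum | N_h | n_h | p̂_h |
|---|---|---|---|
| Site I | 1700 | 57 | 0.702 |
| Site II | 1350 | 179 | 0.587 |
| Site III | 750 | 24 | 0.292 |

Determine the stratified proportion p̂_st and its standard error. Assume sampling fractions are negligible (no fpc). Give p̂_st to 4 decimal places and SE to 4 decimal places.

p̂_st ≈ 0.5802, SE ≈ 0.0356

N = 3800; stratum weights W_h = N_h/N.
p̂_st = Σ W_h p̂_h = (1700·0.702 + 1350·0.587 + 750·0.292)/3800 = 0.58022
V̂(p̂_st) = Σ W_h² p̂_h(1−p̂_h)/(n_h−1):
  stratum Site I: (1700/3800)²·0.702·0.298/56 = 0.000747646
  stratum Site II: (1350/3800)²·0.587·0.413/178 = 0.000171897
  stratum Site III: (750/3800)²·0.292·0.708/23 = 0.000350142
V̂(p̂_st) = 0.00126968; SE = √V̂ = 0.0356326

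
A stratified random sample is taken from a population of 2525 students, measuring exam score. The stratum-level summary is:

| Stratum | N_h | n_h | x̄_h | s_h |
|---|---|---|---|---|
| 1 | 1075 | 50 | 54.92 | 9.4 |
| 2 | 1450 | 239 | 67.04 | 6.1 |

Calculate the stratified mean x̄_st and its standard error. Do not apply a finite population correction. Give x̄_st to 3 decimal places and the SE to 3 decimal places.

x̄_st ≈ 61.880, SE ≈ 0.610

x̄_st = Σ W_h x̄_h = (1075·54.92 + 1450·67.04)/2525 = 61.88000
V̂(x̄_st) = Σ W_h² s_h²/n_h, with W_h = N_h/N and N = 2525:
  stratum 1: (1075/2525)²·9.4²/50 = 0.320317
  stratum 2: (1450/2525)²·6.1²/239 = 0.0513423
V̂(x̄_st) = 0.371659
SE(x̄_st) = √0.371659 = 0.609639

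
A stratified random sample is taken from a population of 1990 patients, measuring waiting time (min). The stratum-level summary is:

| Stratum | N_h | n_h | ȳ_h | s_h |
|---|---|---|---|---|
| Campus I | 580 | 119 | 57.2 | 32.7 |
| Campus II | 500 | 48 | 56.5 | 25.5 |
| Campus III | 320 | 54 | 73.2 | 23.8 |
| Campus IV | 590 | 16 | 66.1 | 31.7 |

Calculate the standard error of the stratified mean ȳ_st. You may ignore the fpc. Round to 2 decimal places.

SE(ȳ_st) ≈ 2.72

V̂(ȳ_st) = Σ W_h² s_h²/n_h, with W_h = N_h/N and N = 1990:
  stratum Campus I: (580/1990)²·32.7²/119 = 0.763305
  stratum Campus II: (500/1990)²·25.5²/48 = 0.85521
  stratum Campus III: (320/1990)²·23.8²/54 = 0.27124
  stratum Campus IV: (590/1990)²·31.7²/16 = 5.52073
V̂(ȳ_st) = 7.41048
SE(ȳ_st) = √7.41048 = 2.72222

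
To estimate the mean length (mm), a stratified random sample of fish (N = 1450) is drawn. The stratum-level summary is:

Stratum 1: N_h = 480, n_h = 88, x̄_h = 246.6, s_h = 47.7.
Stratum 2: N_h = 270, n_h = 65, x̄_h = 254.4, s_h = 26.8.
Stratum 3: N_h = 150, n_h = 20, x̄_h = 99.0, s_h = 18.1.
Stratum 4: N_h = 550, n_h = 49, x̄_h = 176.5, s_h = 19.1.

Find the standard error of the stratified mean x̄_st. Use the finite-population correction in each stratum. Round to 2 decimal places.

V̂(x̄_st) = Σ W_h² (1 − n_h/N_h) s_h²/n_h, with W_h = N_h/N and N = 1450:
  stratum 1: (480/1450)²·(1 − 88/480)·47.7²/88 = 2.3139
  stratum 2: (270/1450)²·(1 − 65/270)·26.8²/65 = 0.290896
  stratum 3: (150/1450)²·(1 − 20/150)·18.1²/20 = 0.151924
  stratum 4: (550/1450)²·(1 − 49/550)·19.1²/49 = 0.975742
V̂(x̄_st) = 3.73247
SE(x̄_st) = √3.73247 = 1.93196

SE(x̄_st) ≈ 1.93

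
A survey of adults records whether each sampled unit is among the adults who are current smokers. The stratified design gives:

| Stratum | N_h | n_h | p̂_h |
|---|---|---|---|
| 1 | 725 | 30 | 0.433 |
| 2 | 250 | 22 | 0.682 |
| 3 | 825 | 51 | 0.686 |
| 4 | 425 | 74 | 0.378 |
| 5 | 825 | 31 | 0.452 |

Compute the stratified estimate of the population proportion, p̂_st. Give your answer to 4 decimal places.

p̂_st ≈ 0.5193

N = 3050; stratum weights W_h = N_h/N.
p̂_st = Σ W_h p̂_h = (725·0.433 + 250·0.682 + 825·0.686 + 425·0.378 + 825·0.452)/3050 = 0.51932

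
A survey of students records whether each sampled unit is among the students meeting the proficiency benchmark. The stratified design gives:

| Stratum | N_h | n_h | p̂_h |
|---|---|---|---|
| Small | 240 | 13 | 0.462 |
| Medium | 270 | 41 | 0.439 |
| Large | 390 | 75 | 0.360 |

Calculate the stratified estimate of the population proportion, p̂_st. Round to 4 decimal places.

N = 900; stratum weights W_h = N_h/N.
p̂_st = Σ W_h p̂_h = (240·0.462 + 270·0.439 + 390·0.360)/900 = 0.41090

p̂_st ≈ 0.4109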